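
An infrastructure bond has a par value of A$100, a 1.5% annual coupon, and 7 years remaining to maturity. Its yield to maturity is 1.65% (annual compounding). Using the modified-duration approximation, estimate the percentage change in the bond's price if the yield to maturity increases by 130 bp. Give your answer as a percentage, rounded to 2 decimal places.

Periodic yield y = 0.0165. Modified duration first:
  t   CF        PV=CF/(1+0.0165)^t    t·PV
  1         1.50         1.4757         1.4757
  2         1.50         1.4517         2.9034
  3         1.50         1.4281         4.2844
  4         1.50         1.4050         5.6198
  5         1.50         1.3821         6.9107
  6         1.50         1.3597         8.1583
  7       101.50        90.5137       633.5960
  Σ                     99.0160       662.9482
P = 99.0160; D_Mac = 6.69536 yrs; D_mod = 6.69536/(1+0.0165) = 6.58668 yrs.
ΔP/P ≈ -D_mod · Δy = -6.58668 × (+0.013) = -0.085627 = -8.5627%.

-8.56%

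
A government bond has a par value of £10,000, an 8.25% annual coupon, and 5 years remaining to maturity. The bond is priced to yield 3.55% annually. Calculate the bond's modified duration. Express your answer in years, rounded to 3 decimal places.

Periodic yield y = 0.0355. First find Macaulay duration:
  t   CF        PV=CF/(1+0.0355)^t    t·PV
  1       825.00       796.7166       796.7166
  2       825.00       769.4028     1,538.8055
  3       825.00       743.0254     2,229.0761
  4       825.00       717.5523     2,870.2090
  5    10,825.00     9,092.3760    45,461.8802
  Σ                 12,119.0730    52,896.6874
P = 12,119.0730; Macaulay duration = 52,896.6874 / 12,119.0730 = 4.36475 years.
Modified duration = D_Mac / (1 + y) = 4.36475 / 1.0355 = 4.21511 years.

4.215 years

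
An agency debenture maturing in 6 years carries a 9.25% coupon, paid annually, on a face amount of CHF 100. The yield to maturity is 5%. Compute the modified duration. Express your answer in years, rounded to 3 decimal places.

Periodic yield y = 0.05. First find Macaulay duration:
  t   CF        PV=CF/(1+0.05)^t    t·PV
  1         9.25         8.8095         8.8095
  2         9.25         8.3900        16.7800
  3         9.25         7.9905        23.9715
  4         9.25         7.6100        30.4400
  5         9.25         7.2476        36.2381
  6       109.25        81.5240       489.1442
  Σ                    121.5717       605.3833
P = 121.5717; Macaulay duration = 605.3833 / 121.5717 = 4.97964 years.
Modified duration = D_Mac / (1 + y) = 4.97964 / 1.05 = 4.74251 years.

4.743 years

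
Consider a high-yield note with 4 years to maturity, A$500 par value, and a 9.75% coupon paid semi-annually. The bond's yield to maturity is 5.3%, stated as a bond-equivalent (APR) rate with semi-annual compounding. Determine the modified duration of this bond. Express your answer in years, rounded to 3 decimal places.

Periodic yield y = 0.0265. First find Macaulay duration:
  t   CF        PV=CF/(1+0.0265)^t    t·PV
  1       24.375        23.7457        23.7457
  2       24.375        23.1327        46.2654
  3       24.375        22.5355        67.6066
  4       24.375        21.9538        87.8150
  5       24.375        21.3870       106.9350
  6       24.375        20.8349       125.0093
  7       24.375        20.2970       142.0790
  8      524.375       425.3734     3,402.9874
  Σ                    579.2600     4,002.4434
P = 579.2600; Macaulay duration = 4,002.4434 / 579.2600 = 6.90958 half-year periods = 3.45479 years.
Modified duration = D_Mac / (1 + y) = 3.45479 / 1.0265 = 3.36560 years.

3.366 years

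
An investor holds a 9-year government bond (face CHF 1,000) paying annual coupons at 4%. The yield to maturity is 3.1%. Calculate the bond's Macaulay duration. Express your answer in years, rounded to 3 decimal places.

7.782 years

Periodic yield y = 0.031. Discount each cash flow and weight by its year:
  t   CF        PV=CF/(1+0.031)^t    t·PV
  1        40.00        38.7973        38.7973
  2        40.00        37.6307        75.2615
  3        40.00        36.4993       109.4978
  4        40.00        35.4018       141.6072
  5        40.00        34.3373       171.6867
  6        40.00        33.3049       199.8293
  7        40.00        32.3035       226.1244
  8        40.00        31.3322       250.6575
  9     1,040.00       790.1424     7,111.2813
  Σ                  1,069.7493     8,324.7429
Price P = Σ PV = 1,069.7493.
Macaulay duration = Σ(t·PV) / P = 8,324.7429 / 1,069.7493 = 7.78196 years.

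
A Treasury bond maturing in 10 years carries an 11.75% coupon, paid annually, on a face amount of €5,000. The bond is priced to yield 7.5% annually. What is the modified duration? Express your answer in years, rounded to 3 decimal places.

6.345 years

Periodic yield y = 0.075. First find Macaulay duration:
  t   CF        PV=CF/(1+0.075)^t    t·PV
  1       587.50       546.5116       546.5116
  2       587.50       508.3829     1,016.7658
  3       587.50       472.9143     1,418.7430
  4       587.50       439.9203     1,759.6812
  5       587.50       409.2282     2,046.1410
  6       587.50       380.6774     2,284.0644
  7       587.50       354.1185     2,478.8295
  8       587.50       329.4126     2,635.3005
  9       587.50       306.4303     2,757.8726
  10    5,587.50     2,711.0211    27,110.2107
  Σ                  6,458.6172    44,054.1204
P = 6,458.6172; Macaulay duration = 44,054.1204 / 6,458.6172 = 6.82098 years.
Modified duration = D_Mac / (1 + y) = 6.82098 / 1.075 = 6.34510 years.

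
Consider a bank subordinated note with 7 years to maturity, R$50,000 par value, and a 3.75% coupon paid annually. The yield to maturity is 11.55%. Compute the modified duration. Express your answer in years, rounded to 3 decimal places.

Periodic yield y = 0.1155. First find Macaulay duration:
  t   CF        PV=CF/(1+0.1155)^t    t·PV
  1     1,875.00     1,680.8606     1,680.8606
  2     1,875.00     1,506.8226     3,013.6452
  3     1,875.00     1,350.8047     4,052.4140
  4     1,875.00     1,210.9410     4,843.7639
  5     1,875.00     1,085.5589     5,427.7946
  6     1,875.00       973.1590     5,838.9543
  7    51,875.00    24,136.3218   168,954.2526
  Σ                 31,944.4686   193,811.6851
P = 31,944.4686; Macaulay duration = 193,811.6851 / 31,944.4686 = 6.06714 years.
Modified duration = D_Mac / (1 + y) = 6.06714 / 1.1155 = 5.43895 years.

5.439 years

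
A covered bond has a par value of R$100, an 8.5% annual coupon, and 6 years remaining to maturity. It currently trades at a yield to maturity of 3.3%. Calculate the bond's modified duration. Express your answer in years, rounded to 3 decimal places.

Periodic yield y = 0.033. First find Macaulay duration:
  t   CF        PV=CF/(1+0.033)^t    t·PV
  1         8.50         8.2285         8.2285
  2         8.50         7.9656        15.9312
  3         8.50         7.7111        23.1334
  4         8.50         7.4648        29.8592
  5         8.50         7.2263        36.1316
  6       108.50        89.2951       535.7708
  Σ                    127.8914       649.0546
P = 127.8914; Macaulay duration = 649.0546 / 127.8914 = 5.07504 years.
Modified duration = D_Mac / (1 + y) = 5.07504 / 1.033 = 4.91292 years.

4.913 years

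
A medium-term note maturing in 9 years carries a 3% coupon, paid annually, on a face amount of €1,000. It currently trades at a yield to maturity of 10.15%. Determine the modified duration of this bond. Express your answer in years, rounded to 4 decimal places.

6.9468 years

Periodic yield y = 0.1015. First find Macaulay duration:
  t   CF        PV=CF/(1+0.1015)^t    t·PV
  1        30.00        27.2356        27.2356
  2        30.00        24.7259        49.4518
  3        30.00        22.4475        67.3425
  4        30.00        20.3790        81.5161
  5        30.00        18.5012        92.5058
  6        30.00        16.7963       100.7779
  7        30.00        15.2486       106.7401
  8        30.00        13.8435       110.7478
  9     1,030.00       431.4959     3,883.4634
  Σ                    590.6735     4,519.7811
P = 590.6735; Macaulay duration = 4,519.7811 / 590.6735 = 7.65191 years.
Modified duration = D_Mac / (1 + y) = 7.65191 / 1.1015 = 6.94681 years.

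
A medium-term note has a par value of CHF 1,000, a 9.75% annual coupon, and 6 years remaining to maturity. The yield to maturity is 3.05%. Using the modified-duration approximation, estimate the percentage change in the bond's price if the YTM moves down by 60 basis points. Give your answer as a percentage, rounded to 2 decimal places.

Periodic yield y = 0.0305. Modified duration first:
  t   CF        PV=CF/(1+0.0305)^t    t·PV
  1        97.50        94.6143        94.6143
  2        97.50        91.8139       183.6279
  3        97.50        89.0965       267.2895
  4        97.50        86.4595       345.8379
  5        97.50        83.9005       419.5026
  6     1,097.50       916.4664     5,498.7985
  Σ                  1,362.3511     6,809.6706
P = 1,362.3511; D_Mac = 4.99847 yrs; D_mod = 4.99847/(1+0.0305) = 4.85053 yrs.
ΔP/P ≈ -D_mod · Δy = -4.85053 × (-0.006) = +0.029103 = +2.9103%.

+2.91%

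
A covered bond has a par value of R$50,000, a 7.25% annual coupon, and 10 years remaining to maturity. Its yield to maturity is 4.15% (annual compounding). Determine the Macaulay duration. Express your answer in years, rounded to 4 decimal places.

7.7418 years

Periodic yield y = 0.0415. Discount each cash flow and weight by its year:
  t   CF        PV=CF/(1+0.0415)^t    t·PV
  1     3,625.00     3,480.5569     3,480.5569
  2     3,625.00     3,341.8693     6,683.7386
  3     3,625.00     3,208.7079     9,626.1238
  4     3,625.00     3,080.8526    12,323.4102
  5     3,625.00     2,958.0917    14,790.4587
  6     3,625.00     2,840.2225    17,041.3351
  7     3,625.00     2,727.0499    19,089.3496
  8     3,625.00     2,618.3869    20,947.0951
  9     3,625.00     2,514.0537    22,626.4829
  10   53,625.00    35,708.7430   357,087.4297
  Σ                 62,478.5344   483,695.9806
Price P = Σ PV = 62,478.5344.
Macaulay duration = Σ(t·PV) / P = 483,695.9806 / 62,478.5344 = 7.74179 years.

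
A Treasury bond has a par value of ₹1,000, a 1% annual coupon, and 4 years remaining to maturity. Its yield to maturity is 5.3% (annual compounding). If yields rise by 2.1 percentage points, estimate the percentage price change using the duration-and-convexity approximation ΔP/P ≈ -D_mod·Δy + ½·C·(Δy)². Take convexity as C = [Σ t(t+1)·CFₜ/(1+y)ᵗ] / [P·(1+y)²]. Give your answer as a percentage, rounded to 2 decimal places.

With y = 0.053:
  t   CF        PV=CF/(1+0.053)^t    t·PV        t(t+1)·PV
  1        10.00         9.4967         9.4967          18.9934
  2        10.00         9.0187        18.0374          54.1121
  3        10.00         8.5648        25.6943         102.7770
  4     1,010.00       821.5006     3,286.0024      16,430.0122
  Σ                    848.5807     3,339.2307      16,605.8947
P = 848.5807; D_Mac = 3.93508 yrs; D_mod = 3.73702 yrs; C = 17.64869.
Duration effect: -3.73702 × (+0.021) = -0.078477
Convexity effect: 0.5 × 17.64869 × (0.021)² = +0.0038915
ΔP/P ≈ -0.078477 + 0.0038915 = -0.074586 = -7.4586%.

-7.46%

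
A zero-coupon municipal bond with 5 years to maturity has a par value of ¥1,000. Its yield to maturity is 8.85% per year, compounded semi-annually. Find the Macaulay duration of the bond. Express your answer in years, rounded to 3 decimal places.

A zero-coupon bond has a single cash flow at maturity, so its Macaulay duration equals its maturity: 5 years.
(Equivalently: 10 semi-annual periods ÷ 2 = 5 years.)

5.000 years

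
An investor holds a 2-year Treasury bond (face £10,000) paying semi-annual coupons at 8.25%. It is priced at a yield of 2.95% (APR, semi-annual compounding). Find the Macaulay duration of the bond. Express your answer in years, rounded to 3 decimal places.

1.890 years

Periodic yield y = 0.01475. Discount each cash flow and weight by its period:
  t   CF        PV=CF/(1+0.01475)^t    t·PV
  1       412.50       406.5041       406.5041
  2       412.50       400.5953       801.1906
  3       412.50       394.7724     1,184.3172
  4    10,412.50     9,820.1648    39,280.6591
  Σ                 11,022.0365    41,672.6709
Price P = Σ PV = 11,022.0365.
Macaulay duration = Σ(t·PV) / P = 41,672.6709 / 11,022.0365 = 3.78085 half-year periods.
In years: 3.78085 / 2 = 1.89043 years.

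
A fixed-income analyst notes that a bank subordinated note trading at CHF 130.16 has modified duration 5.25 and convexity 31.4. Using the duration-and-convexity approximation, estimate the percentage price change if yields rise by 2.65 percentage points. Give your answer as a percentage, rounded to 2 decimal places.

-12.81%

Duration effect: -D_mod·Δy = -5.25 × (+0.0265) = -0.139125
Convexity effect: ½·C·(Δy)² = 0.5 × 31.4 × (0.0265)² = +0.011025325
ΔP/P ≈ -0.139125 + 0.011025325 = -0.128099675
= -12.8099675%.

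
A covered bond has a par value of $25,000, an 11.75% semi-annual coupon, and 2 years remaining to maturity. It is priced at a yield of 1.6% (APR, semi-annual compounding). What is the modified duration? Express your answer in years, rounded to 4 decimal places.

Periodic yield y = 0.008. First find Macaulay duration:
  t   CF        PV=CF/(1+0.008)^t    t·PV
  1     1,468.75     1,457.0933     1,457.0933
  2     1,468.75     1,445.5290     2,891.0580
  3     1,468.75     1,434.0566     4,302.1697
  4    26,468.75    25,638.4227   102,553.6908
  Σ                 29,975.1016   111,204.0118
P = 29,975.1016; Macaulay duration = 111,204.0118 / 29,975.1016 = 3.70988 half-year periods = 1.85494 years.
Modified duration = D_Mac / (1 + y) = 1.85494 / 1.008 = 1.84022 years.

1.8402 years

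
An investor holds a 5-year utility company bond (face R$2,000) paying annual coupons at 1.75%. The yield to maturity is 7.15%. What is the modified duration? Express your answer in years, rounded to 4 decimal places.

Periodic yield y = 0.0715. First find Macaulay duration:
  t   CF        PV=CF/(1+0.0715)^t    t·PV
  1        35.00        32.6645        32.6645
  2        35.00        30.4848        60.9696
  3        35.00        28.4506        85.3518
  4        35.00        26.5521       106.2085
  5     2,035.00     1,440.7995     7,203.9973
  Σ                  1,558.9515     7,489.1918
P = 1,558.9515; Macaulay duration = 7,489.1918 / 1,558.9515 = 4.80399 years.
Modified duration = D_Mac / (1 + y) = 4.80399 / 1.0715 = 4.48343 years.

4.4834 years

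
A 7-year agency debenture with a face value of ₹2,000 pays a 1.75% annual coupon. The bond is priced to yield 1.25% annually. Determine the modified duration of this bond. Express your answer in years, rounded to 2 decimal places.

Periodic yield y = 0.0125. First find Macaulay duration:
  t   CF        PV=CF/(1+0.0125)^t    t·PV
  1        35.00        34.5679        34.5679
  2        35.00        34.1411        68.2823
  3        35.00        33.7196       101.1589
  4        35.00        33.3033       133.2134
  5        35.00        32.8922       164.4610
  6        35.00        32.4861       194.9167
  7     2,035.00     1,865.5169    13,058.6184
  Σ                  2,066.6273    13,755.2186
P = 2,066.6273; Macaulay duration = 13,755.2186 / 2,066.6273 = 6.65588 years.
Modified duration = D_Mac / (1 + y) = 6.65588 / 1.0125 = 6.57371 years.

6.57 years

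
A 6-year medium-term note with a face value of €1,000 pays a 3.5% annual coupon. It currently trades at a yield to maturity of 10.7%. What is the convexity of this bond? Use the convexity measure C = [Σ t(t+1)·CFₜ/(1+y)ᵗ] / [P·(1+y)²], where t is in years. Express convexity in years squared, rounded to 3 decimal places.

29.759

With y = 0.107:
  t   CF        PV=CF/(1+0.107)^t    t·PV        t(t+1)·PV
  1        35.00        31.6170        31.6170          63.2340
  2        35.00        28.5610        57.1219         171.3658
  3        35.00        25.8003        77.4010         309.6039
  4        35.00        23.3065        93.2261         466.1305
  5        35.00        21.0538       105.2689         631.6132
  6     1,035.00       562.4121     3,374.4724      23,621.3065
  Σ                    692.7506     3,739.1072      25,263.2539
P = 692.7506.
Convexity = Σ t(t+1)·PV / [P·(1+y)²] = 25,263.2539 / (692.7506 × 1.225449) = 29.75892.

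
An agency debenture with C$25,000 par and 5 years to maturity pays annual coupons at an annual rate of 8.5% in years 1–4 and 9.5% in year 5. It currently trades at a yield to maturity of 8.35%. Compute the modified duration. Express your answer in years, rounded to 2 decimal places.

Periodic yield y = 0.0835. First find Macaulay duration:
  t   CF        PV=CF/(1+0.0835)^t    t·PV
  1     2,125.00     1,961.2367     1,961.2367
  2     2,125.00     1,810.0939     3,620.1878
  3     2,125.00     1,670.5989     5,011.7967
  4     2,125.00     1,541.8541     6,167.4163
  5    27,375.00    18,331.9874    91,659.9369
  Σ                 25,315.7710   108,420.5744
P = 25,315.7710; Macaulay duration = 108,420.5744 / 25,315.7710 = 4.28273 years.
Modified duration = D_Mac / (1 + y) = 4.28273 / 1.0835 = 3.95268 years.

3.95 years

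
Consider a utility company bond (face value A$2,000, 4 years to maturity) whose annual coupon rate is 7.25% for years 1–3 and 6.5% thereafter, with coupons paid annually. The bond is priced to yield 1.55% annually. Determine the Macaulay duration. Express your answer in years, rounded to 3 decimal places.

3.650 years

Periodic yield y = 0.0155. Discount each cash flow and weight by its year:
  t   CF        PV=CF/(1+0.0155)^t    t·PV
  1       145.00       142.7868       142.7868
  2       145.00       140.6074       281.2148
  3       145.00       138.4612       415.3837
  4     2,130.00     2,002.9029     8,011.6115
  Σ                  2,424.7583     8,850.9969
Price P = Σ PV = 2,424.7583.
Macaulay duration = Σ(t·PV) / P = 8,850.9969 / 2,424.7583 = 3.65026 years.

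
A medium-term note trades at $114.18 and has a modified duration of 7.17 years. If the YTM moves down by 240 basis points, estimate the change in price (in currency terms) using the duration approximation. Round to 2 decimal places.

Duration approximation: ΔP/P ≈ -D_mod · Δy = -7.17 × (-0.024) = +0.172080.
ΔP ≈ 114.18 × (+0.172080) = +19.6480944.

+$19.65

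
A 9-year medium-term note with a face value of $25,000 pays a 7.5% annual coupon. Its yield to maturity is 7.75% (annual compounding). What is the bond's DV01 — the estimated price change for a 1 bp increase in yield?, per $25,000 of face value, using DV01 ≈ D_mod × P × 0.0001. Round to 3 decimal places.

$15.616

Periodic yield y = 0.0775.
  t   CF        PV=CF/(1+0.0775)^t    t·PV
  1     1,875.00     1,740.1392     1,740.1392
  2     1,875.00     1,614.9784     3,229.9568
  3     1,875.00     1,498.8198     4,496.4595
  4     1,875.00     1,391.0161     5,564.0644
  5     1,875.00     1,290.9662     6,454.8311
  6     1,875.00     1,198.1125     7,188.6750
  7     1,875.00     1,111.9374     7,783.5615
  8     1,875.00     1,031.9604     8,255.6834
  9    26,875.00    13,727.5478   123,547.9299
  Σ                 24,605.4778   168,261.3007
P = 24,605.4778; D_Mac = 6.83837 yrs; D_mod = 6.34651 yrs.
DV01 ≈ 6.34651 × 24,605.4778 × 0.0001 = 15.615898.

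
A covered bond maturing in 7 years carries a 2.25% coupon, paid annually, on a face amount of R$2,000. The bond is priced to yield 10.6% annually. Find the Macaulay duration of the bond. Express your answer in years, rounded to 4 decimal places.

6.3928 years

Periodic yield y = 0.106. Discount each cash flow and weight by its year:
  t   CF        PV=CF/(1+0.106)^t    t·PV
  1        45.00        40.6872        40.6872
  2        45.00        36.7877        73.5753
  3        45.00        33.2619        99.7857
  4        45.00        30.0741       120.2962
  5        45.00        27.1917       135.9587
  6        45.00        24.5857       147.5139
  7     2,045.00     1,010.2001     7,071.4010
  Σ                  1,202.7883     7,689.2180
Price P = Σ PV = 1,202.7883.
Macaulay duration = Σ(t·PV) / P = 7,689.2180 / 1,202.7883 = 6.39283 years.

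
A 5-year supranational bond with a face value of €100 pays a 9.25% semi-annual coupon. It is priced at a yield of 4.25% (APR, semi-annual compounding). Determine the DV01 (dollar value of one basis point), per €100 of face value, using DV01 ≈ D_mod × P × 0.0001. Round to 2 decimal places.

€0.05

Periodic yield y = 0.02125.
  t   CF        PV=CF/(1+0.02125)^t    t·PV
  1        4.625         4.5288         4.5288
  2        4.625         4.4345         8.8691
  3        4.625         4.3423        13.0268
  4        4.625         4.2519        17.0076
  5        4.625         4.1634        20.8172
  6        4.625         4.0768        24.4608
  7        4.625         3.9920        27.9438
  8        4.625         3.9089        31.2712
  9        4.625         3.8276        34.4481
  10     104.625        84.7842       847.8417
  Σ                    122.3103     1,030.2150
P = 122.3103; D_Mac = 8.42296 half-year periods = 4.21148 yrs; D_mod = 4.12385 yrs.
DV01 ≈ 4.12385 × 122.3103 × 0.0001 = 0.050439.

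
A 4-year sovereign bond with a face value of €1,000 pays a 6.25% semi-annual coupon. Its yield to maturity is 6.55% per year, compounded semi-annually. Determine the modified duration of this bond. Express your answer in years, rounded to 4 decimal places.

Periodic yield y = 0.03275. First find Macaulay duration:
  t   CF        PV=CF/(1+0.03275)^t    t·PV
  1        31.25        30.2590        30.2590
  2        31.25        29.2995        58.5989
  3        31.25        28.3703        85.1110
  4        31.25        27.4707       109.8827
  5        31.25        26.5995       132.9977
  6        31.25        25.7560       154.5361
  7        31.25        24.9393       174.5748
  8     1,031.25       796.8973     6,375.1781
  Σ                    989.5916     7,121.1383
P = 989.5916; Macaulay duration = 7,121.1383 / 989.5916 = 7.19604 half-year periods = 3.59802 years.
Modified duration = D_Mac / (1 + y) = 3.59802 / 1.03275 = 3.48392 years.

3.4839 years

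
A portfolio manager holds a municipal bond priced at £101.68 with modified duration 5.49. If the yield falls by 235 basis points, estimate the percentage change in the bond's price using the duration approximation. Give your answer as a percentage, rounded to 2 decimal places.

Duration approximation: ΔP/P ≈ -D_mod · Δy = -5.49 × (-0.0235) = +0.129015.
As a percentage: +12.9015%.

+12.90%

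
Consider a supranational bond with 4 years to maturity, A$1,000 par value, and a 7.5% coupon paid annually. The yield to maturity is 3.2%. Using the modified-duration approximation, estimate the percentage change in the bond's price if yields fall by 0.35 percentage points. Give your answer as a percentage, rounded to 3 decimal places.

Periodic yield y = 0.032. Modified duration first:
  t   CF        PV=CF/(1+0.032)^t    t·PV
  1        75.00        72.6744        72.6744
  2        75.00        70.4209       140.8419
  3        75.00        68.2374       204.7121
  4     1,075.00       947.7410     3,790.9641
  Σ                  1,159.0737     4,209.1924
P = 1,159.0737; D_Mac = 3.63151 yrs; D_mod = 3.63151/(1+0.032) = 3.51891 yrs.
ΔP/P ≈ -D_mod · Δy = -3.51891 × (-0.0035) = +0.012316 = +1.2316%.

+1.232%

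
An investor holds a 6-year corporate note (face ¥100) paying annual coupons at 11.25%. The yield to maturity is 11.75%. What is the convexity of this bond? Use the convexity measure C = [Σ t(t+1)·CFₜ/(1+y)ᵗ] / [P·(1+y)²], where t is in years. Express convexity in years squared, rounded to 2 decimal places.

23.78

With y = 0.1175:
  t   CF        PV=CF/(1+0.1175)^t    t·PV        t(t+1)·PV
  1        11.25        10.0671        10.0671          20.1342
  2        11.25         9.0086        18.0172          54.0516
  3        11.25         8.0614        24.1842          96.7367
  4        11.25         7.2138        28.8551         144.2754
  5        11.25         6.4553        32.2764         193.6583
  6       111.25        57.1235       342.7410       2,399.1871
  Σ                     97.9297       456.1410       2,908.0434
P = 97.9297.
Convexity = Σ t(t+1)·PV / [P·(1+y)²] = 2,908.0434 / (97.9297 × 1.248806) = 23.77889.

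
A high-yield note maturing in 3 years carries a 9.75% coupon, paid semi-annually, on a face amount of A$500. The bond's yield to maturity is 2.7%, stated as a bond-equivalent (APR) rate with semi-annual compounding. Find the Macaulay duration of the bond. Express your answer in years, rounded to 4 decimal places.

Periodic yield y = 0.0135. Discount each cash flow and weight by its period:
  t   CF        PV=CF/(1+0.0135)^t    t·PV
  1       24.375        24.0503        24.0503
  2       24.375        23.7300        47.4599
  3       24.375        23.4139        70.2416
  4       24.375        23.1020        92.4080
  5       24.375        22.7943       113.9714
  6      524.375       483.8374     2,903.0246
  Σ                    600.9279     3,251.1559
Price P = Σ PV = 600.9279.
Macaulay duration = Σ(t·PV) / P = 3,251.1559 / 600.9279 = 5.41023 half-year periods.
In years: 5.41023 / 2 = 2.70511 years.

2.7051 years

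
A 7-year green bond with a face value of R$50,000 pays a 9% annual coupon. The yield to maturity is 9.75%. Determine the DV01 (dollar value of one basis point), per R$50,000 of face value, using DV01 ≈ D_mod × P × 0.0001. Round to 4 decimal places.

R$23.9348

Periodic yield y = 0.0975.
  t   CF        PV=CF/(1+0.0975)^t    t·PV
  1     4,500.00     4,100.2278     4,100.2278
  2     4,500.00     3,735.9707     7,471.9413
  3     4,500.00     3,404.0735    10,212.2205
  4     4,500.00     3,101.6615    12,406.6460
  5     4,500.00     2,826.1153    14,130.5763
  6     4,500.00     2,575.0481    15,450.2884
  7    54,500.00    28,416.1214   198,912.8500
  Σ                 48,159.2182   262,684.7502
P = 48,159.2182; D_Mac = 5.45451 yrs; D_mod = 4.96994 yrs.
DV01 ≈ 4.96994 × 48,159.2182 × 0.0001 = 23.934829.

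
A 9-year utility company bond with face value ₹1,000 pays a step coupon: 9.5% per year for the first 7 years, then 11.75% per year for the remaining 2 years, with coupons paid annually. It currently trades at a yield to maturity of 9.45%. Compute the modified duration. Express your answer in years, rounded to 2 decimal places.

5.92 years

Periodic yield y = 0.0945. First find Macaulay duration:
  t   CF        PV=CF/(1+0.0945)^t    t·PV
  1        95.00        86.7976        86.7976
  2        95.00        79.3034       158.6069
  3        95.00        72.4563       217.3690
  4        95.00        66.2004       264.8016
  5        95.00        60.4846       302.4230
  6        95.00        55.2623       331.5738
  7        95.00        50.4909       353.4364
  8       117.50        57.0574       456.4589
  9     1,117.50       495.7990     4,462.1909
  Σ                  1,023.8520     6,633.6581
P = 1,023.8520; Macaulay duration = 6,633.6581 / 1,023.8520 = 6.47912 years.
Modified duration = D_Mac / (1 + y) = 6.47912 / 1.0945 = 5.91971 years.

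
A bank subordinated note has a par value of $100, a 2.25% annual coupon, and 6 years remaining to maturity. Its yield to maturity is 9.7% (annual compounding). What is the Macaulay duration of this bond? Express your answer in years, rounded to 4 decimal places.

Periodic yield y = 0.097. Discount each cash flow and weight by its year:
  t   CF        PV=CF/(1+0.097)^t    t·PV
  1         2.25         2.0510         2.0510
  2         2.25         1.8697         3.7394
  3         2.25         1.7044         5.1131
  4         2.25         1.5537         6.2146
  5         2.25         1.4163         7.0814
  6       102.25        58.6710       352.0260
  Σ                     67.2661       376.2256
Price P = Σ PV = 67.2661.
Macaulay duration = Σ(t·PV) / P = 376.2256 / 67.2661 = 5.59310 years.

5.5931 years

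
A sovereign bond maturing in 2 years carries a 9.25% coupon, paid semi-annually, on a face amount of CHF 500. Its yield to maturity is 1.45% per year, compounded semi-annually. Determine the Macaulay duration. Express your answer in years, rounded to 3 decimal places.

1.881 years

Periodic yield y = 0.00725. Discount each cash flow and weight by its period:
  t   CF        PV=CF/(1+0.00725)^t    t·PV
  1       23.125        22.9586        22.9586
  2       23.125        22.7933        45.5866
  3       23.125        22.6292        67.8877
  4      523.125       508.2254     2,032.9016
  Σ                    576.6065     2,169.3345
Price P = Σ PV = 576.6065.
Macaulay duration = Σ(t·PV) / P = 2,169.3345 / 576.6065 = 3.76224 half-year periods.
In years: 3.76224 / 2 = 1.88112 years.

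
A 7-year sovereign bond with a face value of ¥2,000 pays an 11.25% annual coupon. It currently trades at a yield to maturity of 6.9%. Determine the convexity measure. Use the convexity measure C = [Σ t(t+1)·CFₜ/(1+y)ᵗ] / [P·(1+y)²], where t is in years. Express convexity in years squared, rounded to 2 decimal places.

With y = 0.069:
  t   CF        PV=CF/(1+0.069)^t    t·PV        t(t+1)·PV
  1       225.00       210.4771       210.4771         420.9542
  2       225.00       196.8916       393.7831       1,181.3494
  3       225.00       184.1829       552.5488       2,210.1953
  4       225.00       172.2946       689.1784       3,445.8922
  5       225.00       161.1736       805.8682       4,835.2090
  6       225.00       150.7705       904.6228       6,332.3597
  7     2,225.00     1,394.7169     9,763.0186      78,104.1492
  Σ                  2,470.5072    13,319.4971      96,530.1089
P = 2,470.5072.
Convexity = Σ t(t+1)·PV / [P·(1+y)²] = 96,530.1089 / (2,470.5072 × 1.142761) = 34.19174.

34.19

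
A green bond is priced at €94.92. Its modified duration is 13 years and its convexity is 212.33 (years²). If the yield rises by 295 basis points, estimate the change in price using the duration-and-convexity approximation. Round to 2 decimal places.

-€27.63

Duration effect: -D_mod·Δy = -13 × (+0.0295) = -0.383500
Convexity effect: ½·C·(Δy)² = 0.5 × 212.33 × (0.0295)² = +0.09239009125
ΔP/P ≈ -0.383500 + 0.09239009125 = -0.29110990875
ΔP ≈ 94.92 × (-0.29110990875) = -27.63215253855.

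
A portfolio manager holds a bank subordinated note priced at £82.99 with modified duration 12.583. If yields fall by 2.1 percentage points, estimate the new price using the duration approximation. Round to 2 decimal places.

£104.92

Duration approximation: ΔP/P ≈ -D_mod · Δy = -12.583 × (-0.021) = +0.264243.
New price ≈ 82.99 × (1 + 0.264243) = 104.91952657.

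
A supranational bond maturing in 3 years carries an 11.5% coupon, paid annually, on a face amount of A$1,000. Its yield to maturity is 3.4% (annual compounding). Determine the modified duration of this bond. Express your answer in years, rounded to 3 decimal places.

Periodic yield y = 0.034. First find Macaulay duration:
  t   CF        PV=CF/(1+0.034)^t    t·PV
  1       115.00       111.2186       111.2186
  2       115.00       107.5615       215.1230
  3     1,115.00     1,008.5867     3,025.7602
  Σ                  1,227.3668     3,352.1017
P = 1,227.3668; Macaulay duration = 3,352.1017 / 1,227.3668 = 2.73113 years.
Modified duration = D_Mac / (1 + y) = 2.73113 / 1.034 = 2.64133 years.

2.641 years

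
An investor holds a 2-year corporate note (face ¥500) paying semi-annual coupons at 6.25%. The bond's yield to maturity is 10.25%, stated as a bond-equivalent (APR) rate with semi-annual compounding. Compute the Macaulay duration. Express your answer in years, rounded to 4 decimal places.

1.9071 years

Periodic yield y = 0.05125. Discount each cash flow and weight by its period:
  t   CF        PV=CF/(1+0.05125)^t    t·PV
  1       15.625        14.8633        14.8633
  2       15.625        14.1387        28.2773
  3       15.625        13.4494        40.3481
  4      515.625       422.1919     1,688.7677
  Σ                    464.6432     1,772.2564
Price P = Σ PV = 464.6432.
Macaulay duration = Σ(t·PV) / P = 1,772.2564 / 464.6432 = 3.81423 half-year periods.
In years: 3.81423 / 2 = 1.90712 years.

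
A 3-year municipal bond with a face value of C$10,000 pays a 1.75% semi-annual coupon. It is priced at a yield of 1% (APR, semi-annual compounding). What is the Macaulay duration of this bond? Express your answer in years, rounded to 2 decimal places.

Periodic yield y = 0.005. Discount each cash flow and weight by its period:
  t   CF        PV=CF/(1+0.005)^t    t·PV
  1        87.50        87.0647        87.0647
  2        87.50        86.6315       173.2630
  3        87.50        86.2005       258.6015
  4        87.50        85.7717       343.0866
  5        87.50        85.3449       426.7247
  6    10,087.50     9,790.1011    58,740.6067
  Σ                 10,221.1144    60,029.3472
Price P = Σ PV = 10,221.1144.
Macaulay duration = Σ(t·PV) / P = 60,029.3472 / 10,221.1144 = 5.87307 half-year periods.
In years: 5.87307 / 2 = 2.93654 years.

2.94 years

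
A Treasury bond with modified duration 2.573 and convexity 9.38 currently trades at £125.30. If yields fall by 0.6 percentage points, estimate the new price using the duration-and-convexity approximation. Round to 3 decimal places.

£127.256

Duration effect: -D_mod·Δy = -2.573 × (-0.006) = +0.015438
Convexity effect: ½·C·(Δy)² = 0.5 × 9.38 × (-0.006)² = +0.00016884
ΔP/P ≈ +0.015438 + 0.00016884 = +0.01560684
New price ≈ 125.30 × (1 + 0.01560684) = 127.255537052.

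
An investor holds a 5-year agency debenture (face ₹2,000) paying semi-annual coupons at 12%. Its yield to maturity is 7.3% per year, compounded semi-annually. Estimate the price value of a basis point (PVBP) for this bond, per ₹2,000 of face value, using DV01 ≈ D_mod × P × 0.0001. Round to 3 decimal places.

Periodic yield y = 0.0365.
  t   CF        PV=CF/(1+0.0365)^t    t·PV
  1       120.00       115.7742       115.7742
  2       120.00       111.6973       223.3946
  3       120.00       107.7639       323.2917
  4       120.00       103.9690       415.8761
  5       120.00       100.3078       501.5390
  6       120.00        96.7755       580.6530
  7       120.00        93.3676       653.5731
  8       120.00        90.0797       720.6374
  9       120.00        86.9075       782.1679
  10    2,120.00     1,481.2992    14,812.9923
  Σ                  2,387.9418    19,129.8993
P = 2,387.9418; D_Mac = 8.01104 half-year periods = 4.00552 yrs; D_mod = 3.86447 yrs.
DV01 ≈ 3.86447 × 2,387.9418 × 0.0001 = 0.922812.

₹0.923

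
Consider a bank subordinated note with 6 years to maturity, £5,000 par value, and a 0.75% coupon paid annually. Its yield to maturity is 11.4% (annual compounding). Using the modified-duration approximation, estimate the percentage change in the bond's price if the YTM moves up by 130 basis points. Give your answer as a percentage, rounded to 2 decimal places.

-6.82%

Periodic yield y = 0.114. Modified duration first:
  t   CF        PV=CF/(1+0.114)^t    t·PV
  1        37.50        33.6625        33.6625
  2        37.50        30.2177        60.4353
  3        37.50        27.1254        81.3761
  4        37.50        24.3495        97.3981
  5        37.50        21.8577       109.2887
  6     5,037.50     2,635.7482    15,814.4890
  Σ                  2,772.9610    16,196.6498
P = 2,772.9610; D_Mac = 5.84092 yrs; D_mod = 5.84092/(1+0.114) = 5.24320 yrs.
ΔP/P ≈ -D_mod · Δy = -5.24320 × (+0.013) = -0.068162 = -6.8162%.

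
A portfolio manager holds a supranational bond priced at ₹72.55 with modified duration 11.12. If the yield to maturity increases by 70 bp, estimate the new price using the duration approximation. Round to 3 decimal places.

₹66.903

Duration approximation: ΔP/P ≈ -D_mod · Δy = -11.12 × (+0.007) = -0.077840.
New price ≈ 72.55 × (1 - 0.077840) = 66.902708.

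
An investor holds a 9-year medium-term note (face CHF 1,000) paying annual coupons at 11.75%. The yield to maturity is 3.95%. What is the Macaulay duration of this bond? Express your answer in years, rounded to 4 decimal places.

6.6422 years

Periodic yield y = 0.0395. Discount each cash flow and weight by its year:
  t   CF        PV=CF/(1+0.0395)^t    t·PV
  1       117.50       113.0351       113.0351
  2       117.50       108.7399       217.4798
  3       117.50       104.6079       313.8236
  4       117.50       100.6329       402.5315
  5       117.50        96.8089       484.0446
  6       117.50        93.1303       558.7817
  7       117.50        89.5914       627.1399
  8       117.50        86.1870       689.4962
  9     1,117.50       788.5461     7,096.9149
  Σ                  1,581.2795    10,503.2474
Price P = Σ PV = 1,581.2795.
Macaulay duration = Σ(t·PV) / P = 10,503.2474 / 1,581.2795 = 6.64225 years.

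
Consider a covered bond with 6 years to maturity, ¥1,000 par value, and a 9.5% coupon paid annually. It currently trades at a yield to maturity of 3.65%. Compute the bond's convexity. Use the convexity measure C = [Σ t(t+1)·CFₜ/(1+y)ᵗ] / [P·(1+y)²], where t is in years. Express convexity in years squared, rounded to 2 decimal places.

With y = 0.0365:
  t   CF        PV=CF/(1+0.0365)^t    t·PV        t(t+1)·PV
  1        95.00        91.6546        91.6546         183.3092
  2        95.00        88.4270       176.8540         530.5621
  3        95.00        85.3131       255.9393       1,023.7571
  4        95.00        82.3088       329.2353       1,646.1764
  5        95.00        79.4103       397.0517       2,382.3103
  6     1,095.00       883.0764     5,298.4584      37,089.2090
  Σ                  1,310.1903     6,549.1934      42,855.3241
P = 1,310.1903.
Convexity = Σ t(t+1)·PV / [P·(1+y)²] = 42,855.3241 / (1,310.1903 × 1.074332) = 30.44611.

30.45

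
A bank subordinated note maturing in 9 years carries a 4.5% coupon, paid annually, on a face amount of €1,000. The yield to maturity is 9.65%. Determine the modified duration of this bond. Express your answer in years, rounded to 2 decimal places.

Periodic yield y = 0.0965. First find Macaulay duration:
  t   CF        PV=CF/(1+0.0965)^t    t·PV
  1        45.00        41.0397        41.0397
  2        45.00        37.4279        74.8558
  3        45.00        34.1340       102.4019
  4        45.00        31.1299       124.5197
  5        45.00        28.3903       141.9513
  6        45.00        25.8917       155.3502
  7        45.00        23.6130       165.2913
  8        45.00        21.5349       172.2794
  9     1,045.00       456.0774     4,104.6967
  Σ                    699.2388     5,082.3860
P = 699.2388; Macaulay duration = 5,082.3860 / 699.2388 = 7.26846 years.
Modified duration = D_Mac / (1 + y) = 7.26846 / 1.0965 = 6.62878 years.

6.63 years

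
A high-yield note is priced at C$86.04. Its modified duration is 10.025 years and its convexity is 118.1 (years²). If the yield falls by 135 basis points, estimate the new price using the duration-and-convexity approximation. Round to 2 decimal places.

C$98.61

Duration effect: -D_mod·Δy = -10.025 × (-0.0135) = +0.1353375
Convexity effect: ½·C·(Δy)² = 0.5 × 118.1 × (-0.0135)² = +0.0107618625
ΔP/P ≈ +0.1353375 + 0.0107618625 = +0.1460993625
New price ≈ 86.04 × (1 + 0.1460993625) = 98.6103891495.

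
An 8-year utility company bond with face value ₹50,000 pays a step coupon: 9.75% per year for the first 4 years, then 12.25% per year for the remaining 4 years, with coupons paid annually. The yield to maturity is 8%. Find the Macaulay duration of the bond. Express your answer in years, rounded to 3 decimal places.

6.034 years

Periodic yield y = 0.08. Discount each cash flow and weight by its year:
  t   CF        PV=CF/(1+0.08)^t    t·PV
  1     4,875.00     4,513.8889     4,513.8889
  2     4,875.00     4,179.5267     8,359.0535
  3     4,875.00     3,869.9322    11,609.7965
  4     4,875.00     3,583.2705    14,333.0821
  5     6,125.00     4,168.5721    20,842.8604
  6     6,125.00     3,859.7890    23,158.7338
  7     6,125.00     3,573.8787    25,017.1507
  8    56,125.00    30,322.5911   242,580.7291
  Σ                 58,071.4492   350,415.2951
Price P = Σ PV = 58,071.4492.
Macaulay duration = Σ(t·PV) / P = 350,415.2951 / 58,071.4492 = 6.03421 years.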